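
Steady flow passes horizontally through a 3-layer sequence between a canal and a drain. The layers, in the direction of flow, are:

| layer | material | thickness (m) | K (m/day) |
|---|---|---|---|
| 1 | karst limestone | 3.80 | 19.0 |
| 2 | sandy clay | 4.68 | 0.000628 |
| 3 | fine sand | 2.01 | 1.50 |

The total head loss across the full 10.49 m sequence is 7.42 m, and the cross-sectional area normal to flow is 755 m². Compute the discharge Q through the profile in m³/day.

0.752

Flow is perpendicular to layering, so the layers act in series and the equivalent K is the thickness-weighted harmonic mean.
Total thickness L = 3.80 + 4.68 + 2.01 = 10.49 m.
Σ(b_i/K_i) = 3.80/19.0 + 4.68/0.000628 + 2.01/1.50 = 7454 d.
K_eq = L / Σ(b_i/K_i) = 10.49 / 7454 = 0.001407 m/day.
Q = K_eq · A · (Δh/L) = 0.001407 × 755 × (7.42/10.49) = 0.7516 m³/day.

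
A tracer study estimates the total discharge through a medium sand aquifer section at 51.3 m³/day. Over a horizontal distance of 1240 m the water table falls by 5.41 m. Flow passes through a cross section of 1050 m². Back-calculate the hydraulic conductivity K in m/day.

Hydraulic gradient i = Δh / L = 5.41 / 1240 = 0.004363.
From Q = K·A·i, K = Q / (A·i) = 51.3 / (1050 × 0.004363) = 11.20 m/day.

11.2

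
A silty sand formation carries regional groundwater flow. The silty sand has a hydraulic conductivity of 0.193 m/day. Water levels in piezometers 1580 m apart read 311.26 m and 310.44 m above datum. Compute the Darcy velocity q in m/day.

Hydraulic gradient i = (311.26 − 310.44) / 1580 = 0.82 / 1580 = 0.0005190.
Specific discharge q = K · i = 0.1930 × 0.0005190 = 0.0001002 m/day.

0.000100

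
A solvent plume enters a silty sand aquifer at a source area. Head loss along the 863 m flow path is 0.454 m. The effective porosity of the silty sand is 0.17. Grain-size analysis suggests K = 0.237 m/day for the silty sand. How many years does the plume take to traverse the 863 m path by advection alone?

3220

Hydraulic gradient i = Δh / L = 0.454 / 863 = 0.0005261.
Darcy flux q = K · i = 0.2370 × 0.0005261 = 0.0001247 m/day.
Seepage velocity v = q / n_e = 0.0001247 / 0.17 = 0.0007334 m/day.
Travel time t = L / v = 863 / 0.0007334 = 1.177e+06 days = 3222 years.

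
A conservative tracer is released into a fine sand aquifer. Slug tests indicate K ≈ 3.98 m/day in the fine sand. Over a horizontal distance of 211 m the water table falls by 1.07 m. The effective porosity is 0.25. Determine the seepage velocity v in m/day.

0.0807

Hydraulic gradient i = Δh / L = 1.07 / 211 = 0.005071.
Darcy flux q = K · i = 3.980 × 0.005071 = 0.02018 m/day.
Seepage velocity v = q / n_e = 0.02018 / 0.25 = 0.08073 m/day.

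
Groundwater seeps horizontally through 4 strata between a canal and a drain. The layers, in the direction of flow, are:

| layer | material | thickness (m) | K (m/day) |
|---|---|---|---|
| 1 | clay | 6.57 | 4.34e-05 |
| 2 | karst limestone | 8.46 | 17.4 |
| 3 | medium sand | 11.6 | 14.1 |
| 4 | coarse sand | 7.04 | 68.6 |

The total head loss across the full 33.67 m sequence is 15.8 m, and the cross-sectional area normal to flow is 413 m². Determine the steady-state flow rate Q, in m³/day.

Flow is perpendicular to layering, so the layers act in series and the equivalent K is the thickness-weighted harmonic mean.
Total thickness L = 6.57 + 8.46 + 11.6 + 7.04 = 33.67 m.
Σ(b_i/K_i) = 6.57/4.34e-05 + 8.46/17.4 + 11.6/14.1 + 7.04/68.6 = 1.514e+05 d.
K_eq = L / Σ(b_i/K_i) = 33.67 / 1.514e+05 = 0.0002224 m/day.
Q = K_eq · A · (Δh/L) = 0.0002224 × 413 × (15.8/33.67) = 0.04310 m³/day.

0.0431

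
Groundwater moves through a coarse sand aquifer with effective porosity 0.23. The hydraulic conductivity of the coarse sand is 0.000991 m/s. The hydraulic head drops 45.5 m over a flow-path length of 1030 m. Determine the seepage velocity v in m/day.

16.4

Convert K: 0.000991 m/s × 86400 = 85.62 m/day.
Hydraulic gradient i = Δh / L = 45.5 / 1030 = 0.04417.
Darcy flux q = K · i = 85.62 × 0.04417 = 3.782 m/day.
Seepage velocity v = q / n_e = 3.782 / 0.23 = 16.44 m/day.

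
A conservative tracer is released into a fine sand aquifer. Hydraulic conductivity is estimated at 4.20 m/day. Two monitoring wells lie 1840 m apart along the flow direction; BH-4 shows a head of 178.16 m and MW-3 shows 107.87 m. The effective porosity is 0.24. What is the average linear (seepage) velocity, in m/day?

0.669

Hydraulic gradient i = (178.16 − 107.87) / 1840 = 70.29 / 1840 = 0.03820.
Darcy flux q = K · i = 4.200 × 0.03820 = 0.1604 m/day.
Seepage velocity v = q / n_e = 0.1604 / 0.24 = 0.6685 m/day.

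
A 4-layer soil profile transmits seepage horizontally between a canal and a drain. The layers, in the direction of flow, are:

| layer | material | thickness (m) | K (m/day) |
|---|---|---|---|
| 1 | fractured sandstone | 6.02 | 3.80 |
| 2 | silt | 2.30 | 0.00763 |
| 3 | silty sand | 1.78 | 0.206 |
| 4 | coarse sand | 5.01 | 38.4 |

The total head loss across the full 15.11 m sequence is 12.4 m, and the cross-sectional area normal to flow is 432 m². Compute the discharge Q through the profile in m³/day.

17.2

Flow is perpendicular to layering, so the layers act in series and the equivalent K is the thickness-weighted harmonic mean.
Total thickness L = 6.02 + 2.30 + 1.78 + 5.01 = 15.11 m.
Σ(b_i/K_i) = 6.02/3.80 + 2.30/0.00763 + 1.78/0.206 + 5.01/38.4 = 311.8 d.
K_eq = L / Σ(b_i/K_i) = 15.11 / 311.8 = 0.04846 m/day.
Q = K_eq · A · (Δh/L) = 0.04846 × 432 × (12.4/15.11) = 17.18 m³/day.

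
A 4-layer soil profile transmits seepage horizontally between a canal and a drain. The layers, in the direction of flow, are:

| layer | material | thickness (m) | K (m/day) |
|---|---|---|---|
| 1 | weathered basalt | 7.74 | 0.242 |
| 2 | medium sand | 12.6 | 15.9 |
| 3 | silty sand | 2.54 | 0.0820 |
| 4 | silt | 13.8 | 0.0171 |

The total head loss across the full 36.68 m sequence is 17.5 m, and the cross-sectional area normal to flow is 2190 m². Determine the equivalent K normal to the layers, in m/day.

Flow is perpendicular to layering, so the layers act in series and the equivalent K is the thickness-weighted harmonic mean.
Total thickness L = 7.74 + 12.6 + 2.54 + 13.8 = 36.68 m.
Σ(b_i/K_i) = 7.74/0.242 + 12.6/15.9 + 2.54/0.0820 + 13.8/0.0171 = 870.8 d.
K_eq = L / Σ(b_i/K_i) = 36.68 / 870.8 = 0.04212 m/day.

0.0421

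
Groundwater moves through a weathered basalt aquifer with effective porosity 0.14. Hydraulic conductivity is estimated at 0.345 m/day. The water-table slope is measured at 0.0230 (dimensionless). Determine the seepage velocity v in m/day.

0.0567

Hydraulic gradient i = 0.0230.
Darcy flux q = K · i = 0.3450 × 0.02300 = 0.007935 m/day.
Seepage velocity v = q / n_e = 0.007935 / 0.14 = 0.05668 m/day.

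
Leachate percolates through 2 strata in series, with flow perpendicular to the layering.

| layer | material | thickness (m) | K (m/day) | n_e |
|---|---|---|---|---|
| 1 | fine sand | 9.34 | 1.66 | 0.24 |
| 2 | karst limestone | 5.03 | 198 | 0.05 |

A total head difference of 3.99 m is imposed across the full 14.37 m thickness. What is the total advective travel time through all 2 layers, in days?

3.53

With flow normal to the layers, continuity requires the same specific discharge q through every layer.
Σ(b_i/K_i) = 9.34/1.66 + 5.03/198 = 5.652 d.
q = Δh / Σ(b_i/K_i) = 3.99 / 5.652 = 0.7060 m/day.
In each layer the seepage velocity is v_i = q/n_i, so the layer transit time is t_i = b_i·n_i / q:
  layer 1 (fine sand): t_1 = 9.34 × 0.24 / 0.7060 = 3.175 d
  layer 2 (karst limestone): t_2 = 5.03 × 0.05 / 0.7060 = 0.3563 d
Total t = Σ t_i = 3.532 days.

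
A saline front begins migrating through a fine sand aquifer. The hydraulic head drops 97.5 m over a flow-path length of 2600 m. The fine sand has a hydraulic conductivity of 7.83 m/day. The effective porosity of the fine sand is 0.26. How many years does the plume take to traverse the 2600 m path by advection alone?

6.30

Hydraulic gradient i = Δh / L = 97.5 / 2600 = 0.03750.
Darcy flux q = K · i = 7.830 × 0.03750 = 0.2936 m/day.
Seepage velocity v = q / n_e = 0.2936 / 0.26 = 1.129 m/day.
Travel time t = L / v = 2600 / 1.129 = 2302 days = 6.303 years.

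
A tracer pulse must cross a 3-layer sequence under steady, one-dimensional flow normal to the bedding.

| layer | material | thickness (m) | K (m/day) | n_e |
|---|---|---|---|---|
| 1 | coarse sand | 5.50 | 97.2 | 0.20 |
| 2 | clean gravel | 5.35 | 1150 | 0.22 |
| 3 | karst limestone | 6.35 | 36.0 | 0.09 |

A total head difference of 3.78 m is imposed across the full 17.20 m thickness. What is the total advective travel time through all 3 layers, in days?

With flow normal to the layers, continuity requires the same specific discharge q through every layer.
Σ(b_i/K_i) = 5.50/97.2 + 5.35/1150 + 6.35/36.0 = 0.2376 d.
q = Δh / Σ(b_i/K_i) = 3.78 / 0.2376 = 15.91 m/day.
In each layer the seepage velocity is v_i = q/n_i, so the layer transit time is t_i = b_i·n_i / q:
  layer 1 (coarse sand): t_1 = 5.50 × 0.20 / 15.91 = 0.06915 d
  layer 2 (clean gravel): t_2 = 5.35 × 0.22 / 15.91 = 0.07399 d
  layer 3 (karst limestone): t_3 = 6.35 × 0.09 / 15.91 = 0.03593 d
Total t = Σ t_i = 0.1791 days.

0.179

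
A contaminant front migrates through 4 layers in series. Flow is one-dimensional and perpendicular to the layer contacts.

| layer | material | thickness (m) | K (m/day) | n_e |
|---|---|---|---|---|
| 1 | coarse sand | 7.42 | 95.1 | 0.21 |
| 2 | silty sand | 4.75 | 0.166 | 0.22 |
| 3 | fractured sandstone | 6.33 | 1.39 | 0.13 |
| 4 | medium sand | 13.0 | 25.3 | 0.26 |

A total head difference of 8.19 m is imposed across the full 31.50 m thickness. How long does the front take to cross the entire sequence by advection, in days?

28.1

With flow normal to the layers, continuity requires the same specific discharge q through every layer.
Σ(b_i/K_i) = 7.42/95.1 + 4.75/0.166 + 6.33/1.39 + 13.0/25.3 = 33.76 d.
q = Δh / Σ(b_i/K_i) = 8.19 / 33.76 = 0.2426 m/day.
In each layer the seepage velocity is v_i = q/n_i, so the layer transit time is t_i = b_i·n_i / q:
  layer 1 (coarse sand): t_1 = 7.42 × 0.21 / 0.2426 = 6.423 d
  layer 2 (silty sand): t_2 = 4.75 × 0.22 / 0.2426 = 4.308 d
  layer 3 (fractured sandstone): t_3 = 6.33 × 0.13 / 0.2426 = 3.392 d
  layer 4 (medium sand): t_4 = 13.0 × 0.26 / 0.2426 = 13.93 d
Total t = Σ t_i = 28.06 days.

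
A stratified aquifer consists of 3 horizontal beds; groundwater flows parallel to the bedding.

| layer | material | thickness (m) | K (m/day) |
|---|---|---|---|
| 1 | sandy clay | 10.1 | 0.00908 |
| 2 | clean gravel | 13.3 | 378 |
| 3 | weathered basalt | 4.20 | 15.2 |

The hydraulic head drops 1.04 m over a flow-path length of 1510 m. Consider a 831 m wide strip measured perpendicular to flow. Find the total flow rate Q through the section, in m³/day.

2910

Flow is parallel to layering, so each bed carries its own Darcy discharge and the transmissivities add.
Σ(K_i·b_i) = 0.00908×10.1 + 378×13.3 + 15.2×4.20 = 5091 m²/day.
Hydraulic gradient i = Δh / L = 1.04 / 1510 = 0.0006887.
Q = Σ(K_i·b_i) · W · i = 5091 × 831 × 0.0006887 = 2914 m³/day.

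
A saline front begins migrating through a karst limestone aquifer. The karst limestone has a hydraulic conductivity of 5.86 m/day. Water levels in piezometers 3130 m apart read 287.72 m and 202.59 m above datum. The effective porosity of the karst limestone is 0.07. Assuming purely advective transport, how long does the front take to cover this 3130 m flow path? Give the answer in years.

3.76

Hydraulic gradient i = (287.72 − 202.59) / 3130 = 85.13 / 3130 = 0.02720.
Darcy flux q = K · i = 5.860 × 0.02720 = 0.1594 m/day.
Seepage velocity v = q / n_e = 0.1594 / 0.07 = 2.277 m/day.
Travel time t = L / v = 3130 / 2.277 = 1375 days = 3.764 years.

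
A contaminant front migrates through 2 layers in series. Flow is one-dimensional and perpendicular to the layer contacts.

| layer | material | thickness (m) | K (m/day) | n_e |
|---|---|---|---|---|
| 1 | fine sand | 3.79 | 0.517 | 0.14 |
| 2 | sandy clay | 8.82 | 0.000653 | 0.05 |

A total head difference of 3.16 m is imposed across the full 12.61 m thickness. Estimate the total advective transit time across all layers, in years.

With flow normal to the layers, continuity requires the same specific discharge q through every layer.
Σ(b_i/K_i) = 3.79/0.517 + 8.82/0.000653 = 13514 d.
q = Δh / Σ(b_i/K_i) = 3.16 / 13514 = 0.0002338 m/day.
In each layer the seepage velocity is v_i = q/n_i, so the layer transit time is t_i = b_i·n_i / q:
  layer 1 (fine sand): t_1 = 3.79 × 0.14 / 0.0002338 = 2269 d
  layer 2 (sandy clay): t_2 = 8.82 × 0.05 / 0.0002338 = 1886 d
Total t = Σ t_i = 4155 days = 11.38 years.

11.4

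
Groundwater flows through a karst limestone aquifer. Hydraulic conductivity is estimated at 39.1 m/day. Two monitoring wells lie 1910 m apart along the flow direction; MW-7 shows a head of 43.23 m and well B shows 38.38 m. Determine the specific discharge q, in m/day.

0.0993

Hydraulic gradient i = (43.23 − 38.38) / 1910 = 4.85 / 1910 = 0.002539.
Specific discharge q = K · i = 39.10 × 0.002539 = 0.09929 m/day.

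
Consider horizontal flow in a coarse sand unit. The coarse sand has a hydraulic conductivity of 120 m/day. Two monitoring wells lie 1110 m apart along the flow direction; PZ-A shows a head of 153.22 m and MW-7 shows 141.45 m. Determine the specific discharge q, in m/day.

1.27

Hydraulic gradient i = (153.22 − 141.45) / 1110 = 11.77 / 1110 = 0.01060.
Specific discharge q = K · i = 120.0 × 0.01060 = 1.272 m/day.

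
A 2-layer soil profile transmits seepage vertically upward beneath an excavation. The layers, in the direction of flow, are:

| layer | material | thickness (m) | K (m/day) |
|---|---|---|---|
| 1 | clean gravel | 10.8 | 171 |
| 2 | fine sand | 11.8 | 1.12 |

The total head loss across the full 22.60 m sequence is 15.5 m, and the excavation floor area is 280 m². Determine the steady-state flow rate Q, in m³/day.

409

Flow is perpendicular to layering, so the layers act in series and the equivalent K is the thickness-weighted harmonic mean.
Total thickness L = 10.8 + 11.8 = 22.60 m.
Σ(b_i/K_i) = 10.8/171 + 11.8/1.12 = 10.60 d.
K_eq = L / Σ(b_i/K_i) = 22.60 / 10.60 = 2.132 m/day.
Q = K_eq · A · (Δh/L) = 2.132 × 280 × (15.5/22.60) = 409.5 m³/day.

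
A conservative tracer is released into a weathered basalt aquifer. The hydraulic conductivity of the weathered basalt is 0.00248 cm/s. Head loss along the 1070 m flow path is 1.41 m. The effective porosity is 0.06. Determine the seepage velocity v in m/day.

0.0471

Convert K: 0.00248 cm/s × 864 = 2.143 m/day.
Hydraulic gradient i = Δh / L = 1.41 / 1070 = 0.001318.
Darcy flux q = K · i = 2.143 × 0.001318 = 0.002824 m/day.
Seepage velocity v = q / n_e = 0.002824 / 0.06 = 0.04706 m/day.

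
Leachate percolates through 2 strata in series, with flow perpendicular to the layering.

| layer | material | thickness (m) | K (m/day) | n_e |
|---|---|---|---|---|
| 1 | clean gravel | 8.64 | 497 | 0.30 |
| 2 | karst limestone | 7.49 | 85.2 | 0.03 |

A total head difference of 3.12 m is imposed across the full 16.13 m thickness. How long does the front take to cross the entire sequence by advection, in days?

With flow normal to the layers, continuity requires the same specific discharge q through every layer.
Σ(b_i/K_i) = 8.64/497 + 7.49/85.2 = 0.1053 d.
q = Δh / Σ(b_i/K_i) = 3.12 / 0.1053 = 29.63 m/day.
In each layer the seepage velocity is v_i = q/n_i, so the layer transit time is t_i = b_i·n_i / q:
  layer 1 (clean gravel): t_1 = 8.64 × 0.30 / 29.63 = 0.08748 d
  layer 2 (karst limestone): t_2 = 7.49 × 0.03 / 29.63 = 0.007583 d
Total t = Σ t_i = 0.09506 days.

0.0951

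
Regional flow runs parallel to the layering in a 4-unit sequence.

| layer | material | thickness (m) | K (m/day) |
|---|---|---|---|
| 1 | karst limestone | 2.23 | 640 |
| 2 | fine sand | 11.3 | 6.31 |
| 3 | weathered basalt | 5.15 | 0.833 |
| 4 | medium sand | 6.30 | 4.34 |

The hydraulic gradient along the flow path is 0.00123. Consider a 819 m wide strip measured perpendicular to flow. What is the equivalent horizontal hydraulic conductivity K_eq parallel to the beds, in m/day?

61.3

Flow is parallel to layering, so each bed carries its own Darcy discharge and the transmissivities add.
Σ(K_i·b_i) = 640×2.23 + 6.31×11.3 + 0.833×5.15 + 4.34×6.30 = 1530 m²/day.
Total thickness b = 24.98 m, so K_eq = Σ(K_i·b_i)/b = 61.25 m/day.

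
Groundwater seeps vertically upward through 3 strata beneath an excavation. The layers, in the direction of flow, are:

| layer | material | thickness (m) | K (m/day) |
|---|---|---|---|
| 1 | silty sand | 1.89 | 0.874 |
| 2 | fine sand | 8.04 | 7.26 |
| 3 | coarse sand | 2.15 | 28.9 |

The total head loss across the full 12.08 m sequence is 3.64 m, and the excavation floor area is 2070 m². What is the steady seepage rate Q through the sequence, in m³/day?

2250

Flow is perpendicular to layering, so the layers act in series and the equivalent K is the thickness-weighted harmonic mean.
Total thickness L = 1.89 + 8.04 + 2.15 = 12.08 m.
Σ(b_i/K_i) = 1.89/0.874 + 8.04/7.26 + 2.15/28.9 = 3.344 d.
K_eq = L / Σ(b_i/K_i) = 12.08 / 3.344 = 3.612 m/day.
Q = K_eq · A · (Δh/L) = 3.612 × 2070 × (3.64/12.08) = 2253 m³/day.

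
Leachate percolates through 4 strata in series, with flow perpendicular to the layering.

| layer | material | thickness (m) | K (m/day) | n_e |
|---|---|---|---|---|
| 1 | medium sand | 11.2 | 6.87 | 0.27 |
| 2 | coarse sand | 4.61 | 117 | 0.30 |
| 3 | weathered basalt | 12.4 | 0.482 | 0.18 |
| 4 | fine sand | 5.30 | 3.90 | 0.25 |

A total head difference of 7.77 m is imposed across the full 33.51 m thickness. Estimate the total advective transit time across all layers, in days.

With flow normal to the layers, continuity requires the same specific discharge q through every layer.
Σ(b_i/K_i) = 11.2/6.87 + 4.61/117 + 12.4/0.482 + 5.30/3.90 = 28.75 d.
q = Δh / Σ(b_i/K_i) = 7.77 / 28.75 = 0.2702 m/day.
In each layer the seepage velocity is v_i = q/n_i, so the layer transit time is t_i = b_i·n_i / q:
  layer 1 (medium sand): t_1 = 11.2 × 0.27 / 0.2702 = 11.19 d
  layer 2 (coarse sand): t_2 = 4.61 × 0.30 / 0.2702 = 5.118 d
  layer 3 (weathered basalt): t_3 = 12.4 × 0.18 / 0.2702 = 8.260 d
  layer 4 (fine sand): t_4 = 5.30 × 0.25 / 0.2702 = 4.903 d
Total t = Σ t_i = 29.47 days.

29.5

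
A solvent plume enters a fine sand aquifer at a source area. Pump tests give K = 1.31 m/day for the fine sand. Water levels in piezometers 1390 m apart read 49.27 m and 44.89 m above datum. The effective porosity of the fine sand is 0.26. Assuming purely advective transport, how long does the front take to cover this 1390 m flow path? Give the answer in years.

240

Hydraulic gradient i = (49.27 − 44.89) / 1390 = 4.38 / 1390 = 0.003151.
Darcy flux q = K · i = 1.310 × 0.003151 = 0.004128 m/day.
Seepage velocity v = q / n_e = 0.004128 / 0.26 = 0.01588 m/day.
Travel time t = L / v = 1390 / 0.01588 = 87550 days = 239.7 years.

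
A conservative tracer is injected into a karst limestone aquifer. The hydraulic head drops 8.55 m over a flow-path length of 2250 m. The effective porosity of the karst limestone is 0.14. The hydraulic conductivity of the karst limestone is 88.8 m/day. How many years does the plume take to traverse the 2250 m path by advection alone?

Hydraulic gradient i = Δh / L = 8.55 / 2250 = 0.003800.
Darcy flux q = K · i = 88.80 × 0.003800 = 0.3374 m/day.
Seepage velocity v = q / n_e = 0.3374 / 0.14 = 2.410 m/day.
Travel time t = L / v = 2250 / 2.410 = 933.5 days = 2.556 years.

2.56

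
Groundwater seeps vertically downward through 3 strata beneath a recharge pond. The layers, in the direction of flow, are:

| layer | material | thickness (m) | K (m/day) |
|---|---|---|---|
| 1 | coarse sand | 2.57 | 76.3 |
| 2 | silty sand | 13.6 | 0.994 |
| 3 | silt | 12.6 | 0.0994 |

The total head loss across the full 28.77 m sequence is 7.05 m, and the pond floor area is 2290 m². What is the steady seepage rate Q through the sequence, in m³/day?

Flow is perpendicular to layering, so the layers act in series and the equivalent K is the thickness-weighted harmonic mean.
Total thickness L = 2.57 + 13.6 + 12.6 = 28.77 m.
Σ(b_i/K_i) = 2.57/76.3 + 13.6/0.994 + 12.6/0.0994 = 140.5 d.
K_eq = L / Σ(b_i/K_i) = 28.77 / 140.5 = 0.2048 m/day.
Q = K_eq · A · (Δh/L) = 0.2048 × 2290 × (7.05/28.77) = 114.9 m³/day.

115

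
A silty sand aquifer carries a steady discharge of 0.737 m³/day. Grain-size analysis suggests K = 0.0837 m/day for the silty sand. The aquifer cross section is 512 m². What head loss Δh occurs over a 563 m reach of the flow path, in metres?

From Q = K·A·i, i = Q / (K·A) = 0.737 / (0.08370 × 512.0) = 0.01720.
Head loss Δh = i · L = 0.01720 × 563 = 9.682 m.

9.68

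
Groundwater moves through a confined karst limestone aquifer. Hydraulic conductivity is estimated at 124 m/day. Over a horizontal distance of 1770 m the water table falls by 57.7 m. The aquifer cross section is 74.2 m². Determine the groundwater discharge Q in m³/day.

300

Hydraulic gradient i = Δh / L = 57.7 / 1770 = 0.03260.
Darcy's law: Q = K · A · i = 124.0 × 74.20 × 0.03260 = 299.9 m³/day.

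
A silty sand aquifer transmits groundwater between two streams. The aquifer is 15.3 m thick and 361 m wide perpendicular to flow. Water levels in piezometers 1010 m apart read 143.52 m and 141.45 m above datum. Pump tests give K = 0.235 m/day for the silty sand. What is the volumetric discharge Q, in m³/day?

2.66

Cross-sectional area A = 361 × 15.3 = 5523 m².
Hydraulic gradient i = (143.52 − 141.45) / 1010 = 2.07 / 1010 = 0.002050.
Darcy's law: Q = K · A · i = 0.2350 × 5523 × 0.002050 = 2.660 m³/day.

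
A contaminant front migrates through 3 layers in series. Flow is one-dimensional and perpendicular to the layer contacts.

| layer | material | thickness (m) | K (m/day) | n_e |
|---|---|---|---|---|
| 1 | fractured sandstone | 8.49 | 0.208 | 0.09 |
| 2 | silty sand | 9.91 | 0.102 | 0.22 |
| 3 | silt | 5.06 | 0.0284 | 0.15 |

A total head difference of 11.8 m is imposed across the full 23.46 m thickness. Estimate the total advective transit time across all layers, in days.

99.2

With flow normal to the layers, continuity requires the same specific discharge q through every layer.
Σ(b_i/K_i) = 8.49/0.208 + 9.91/0.102 + 5.06/0.0284 = 316.1 d.
q = Δh / Σ(b_i/K_i) = 11.8 / 316.1 = 0.03732 m/day.
In each layer the seepage velocity is v_i = q/n_i, so the layer transit time is t_i = b_i·n_i / q:
  layer 1 (fractured sandstone): t_1 = 8.49 × 0.09 / 0.03732 = 20.47 d
  layer 2 (silty sand): t_2 = 9.91 × 0.22 / 0.03732 = 58.41 d
  layer 3 (silt): t_3 = 5.06 × 0.15 / 0.03732 = 20.33 d
Total t = Σ t_i = 99.22 days.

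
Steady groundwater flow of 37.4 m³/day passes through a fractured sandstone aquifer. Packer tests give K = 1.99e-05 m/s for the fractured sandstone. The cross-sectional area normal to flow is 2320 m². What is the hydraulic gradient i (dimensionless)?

0.00938

Convert K: 1.99e-05 m/s × 86400 = 1.719 m/day.
From Q = K·A·i, i = Q / (K·A) = 37.4 / (1.719 × 2320) = 0.009376.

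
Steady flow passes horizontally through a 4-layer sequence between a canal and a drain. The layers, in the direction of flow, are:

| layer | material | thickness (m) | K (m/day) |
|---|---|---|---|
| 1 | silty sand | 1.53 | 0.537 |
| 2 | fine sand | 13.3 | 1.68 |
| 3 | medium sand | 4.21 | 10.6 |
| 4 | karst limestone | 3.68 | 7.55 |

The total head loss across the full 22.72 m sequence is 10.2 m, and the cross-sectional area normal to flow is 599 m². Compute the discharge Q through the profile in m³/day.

Flow is perpendicular to layering, so the layers act in series and the equivalent K is the thickness-weighted harmonic mean.
Total thickness L = 1.53 + 13.3 + 4.21 + 3.68 = 22.72 m.
Σ(b_i/K_i) = 1.53/0.537 + 13.3/1.68 + 4.21/10.6 + 3.68/7.55 = 11.65 d.
K_eq = L / Σ(b_i/K_i) = 22.72 / 11.65 = 1.950 m/day.
Q = K_eq · A · (Δh/L) = 1.950 × 599 × (10.2/22.72) = 524.4 m³/day.

524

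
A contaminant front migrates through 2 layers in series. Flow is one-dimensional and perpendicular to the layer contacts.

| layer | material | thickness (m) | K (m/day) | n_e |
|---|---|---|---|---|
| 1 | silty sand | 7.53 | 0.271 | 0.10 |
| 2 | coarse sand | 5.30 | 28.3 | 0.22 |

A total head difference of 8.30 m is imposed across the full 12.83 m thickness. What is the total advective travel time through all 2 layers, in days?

6.47

With flow normal to the layers, continuity requires the same specific discharge q through every layer.
Σ(b_i/K_i) = 7.53/0.271 + 5.30/28.3 = 27.97 d.
q = Δh / Σ(b_i/K_i) = 8.30 / 27.97 = 0.2967 m/day.
In each layer the seepage velocity is v_i = q/n_i, so the layer transit time is t_i = b_i·n_i / q:
  layer 1 (silty sand): t_1 = 7.53 × 0.10 / 0.2967 = 2.538 d
  layer 2 (coarse sand): t_2 = 5.30 × 0.22 / 0.2967 = 3.930 d
Total t = Σ t_i = 6.468 days.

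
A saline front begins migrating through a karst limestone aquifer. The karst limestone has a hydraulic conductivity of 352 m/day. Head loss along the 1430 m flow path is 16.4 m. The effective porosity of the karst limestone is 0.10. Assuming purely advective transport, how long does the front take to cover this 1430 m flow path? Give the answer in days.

Hydraulic gradient i = Δh / L = 16.4 / 1430 = 0.01147.
Darcy flux q = K · i = 352.0 × 0.01147 = 4.037 m/day.
Seepage velocity v = q / n_e = 4.037 / 0.10 = 40.37 m/day.
Travel time t = L / v = 1430 / 40.37 = 35.42 days.

35.4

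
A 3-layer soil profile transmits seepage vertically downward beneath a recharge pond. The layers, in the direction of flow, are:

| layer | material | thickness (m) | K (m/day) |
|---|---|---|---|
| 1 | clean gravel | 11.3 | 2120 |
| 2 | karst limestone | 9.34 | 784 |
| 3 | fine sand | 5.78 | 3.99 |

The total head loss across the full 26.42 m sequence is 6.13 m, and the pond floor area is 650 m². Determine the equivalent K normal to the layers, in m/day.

18.0

Flow is perpendicular to layering, so the layers act in series and the equivalent K is the thickness-weighted harmonic mean.
Total thickness L = 11.3 + 9.34 + 5.78 = 26.42 m.
Σ(b_i/K_i) = 11.3/2120 + 9.34/784 + 5.78/3.99 = 1.466 d.
K_eq = L / Σ(b_i/K_i) = 26.42 / 1.466 = 18.02 m/day.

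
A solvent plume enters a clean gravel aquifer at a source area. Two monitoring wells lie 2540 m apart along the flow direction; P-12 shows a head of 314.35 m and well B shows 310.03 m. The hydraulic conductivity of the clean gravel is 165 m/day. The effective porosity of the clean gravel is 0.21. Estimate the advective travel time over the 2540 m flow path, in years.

Hydraulic gradient i = (314.35 − 310.03) / 2540 = 4.32 / 2540 = 0.001701.
Darcy flux q = K · i = 165.0 × 0.001701 = 0.2806 m/day.
Seepage velocity v = q / n_e = 0.2806 / 0.21 = 1.336 m/day.
Travel time t = L / v = 2540 / 1.336 = 1901 days = 5.204 years.

5.20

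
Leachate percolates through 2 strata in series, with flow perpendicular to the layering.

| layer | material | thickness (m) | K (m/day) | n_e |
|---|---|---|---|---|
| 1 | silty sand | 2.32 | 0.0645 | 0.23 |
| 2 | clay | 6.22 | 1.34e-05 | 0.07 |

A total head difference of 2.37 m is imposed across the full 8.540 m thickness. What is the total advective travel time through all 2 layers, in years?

With flow normal to the layers, continuity requires the same specific discharge q through every layer.
Σ(b_i/K_i) = 2.32/0.0645 + 6.22/1.34e-05 = 4.642e+05 d.
q = Δh / Σ(b_i/K_i) = 2.37 / 4.642e+05 = 5.105e-06 m/day.
In each layer the seepage velocity is v_i = q/n_i, so the layer transit time is t_i = b_i·n_i / q:
  layer 1 (silty sand): t_1 = 2.32 × 0.23 / 5.105e-06 = 1.045e+05 d
  layer 2 (clay): t_2 = 6.22 × 0.07 / 5.105e-06 = 85282 d
Total t = Σ t_i = 1.898e+05 days = 519.6 years.

520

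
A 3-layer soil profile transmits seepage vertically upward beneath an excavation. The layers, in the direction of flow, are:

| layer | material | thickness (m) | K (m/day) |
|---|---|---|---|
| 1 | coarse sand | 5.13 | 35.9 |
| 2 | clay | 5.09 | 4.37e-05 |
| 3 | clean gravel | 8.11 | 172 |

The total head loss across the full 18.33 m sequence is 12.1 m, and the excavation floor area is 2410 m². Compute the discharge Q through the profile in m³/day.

Flow is perpendicular to layering, so the layers act in series and the equivalent K is the thickness-weighted harmonic mean.
Total thickness L = 5.13 + 5.09 + 8.11 = 18.33 m.
Σ(b_i/K_i) = 5.13/35.9 + 5.09/4.37e-05 + 8.11/172 = 1.165e+05 d.
K_eq = L / Σ(b_i/K_i) = 18.33 / 1.165e+05 = 0.0001574 m/day.
Q = K_eq · A · (Δh/L) = 0.0001574 × 2410 × (12.1/18.33) = 0.2504 m³/day.

0.250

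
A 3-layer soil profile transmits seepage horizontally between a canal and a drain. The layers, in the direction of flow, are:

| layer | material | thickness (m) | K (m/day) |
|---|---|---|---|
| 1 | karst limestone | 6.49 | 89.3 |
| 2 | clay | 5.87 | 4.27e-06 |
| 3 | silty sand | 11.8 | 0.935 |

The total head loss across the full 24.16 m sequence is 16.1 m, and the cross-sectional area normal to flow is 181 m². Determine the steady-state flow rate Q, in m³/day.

0.00212

Flow is perpendicular to layering, so the layers act in series and the equivalent K is the thickness-weighted harmonic mean.
Total thickness L = 6.49 + 5.87 + 11.8 = 24.16 m.
Σ(b_i/K_i) = 6.49/89.3 + 5.87/4.27e-06 + 11.8/0.935 = 1.375e+06 d.
K_eq = L / Σ(b_i/K_i) = 24.16 / 1.375e+06 = 1.757e-05 m/day.
Q = K_eq · A · (Δh/L) = 1.757e-05 × 181 × (16.1/24.16) = 0.002120 m³/day.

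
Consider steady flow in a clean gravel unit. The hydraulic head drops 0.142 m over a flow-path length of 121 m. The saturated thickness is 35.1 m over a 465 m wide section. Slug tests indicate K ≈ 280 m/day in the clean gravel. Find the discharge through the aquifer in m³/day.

5360

Cross-sectional area A = 465 × 35.1 = 16322 m².
Hydraulic gradient i = Δh / L = 0.142 / 121 = 0.001174.
Darcy's law: Q = K · A · i = 280.0 × 16322 × 0.001174 = 5363 m³/day.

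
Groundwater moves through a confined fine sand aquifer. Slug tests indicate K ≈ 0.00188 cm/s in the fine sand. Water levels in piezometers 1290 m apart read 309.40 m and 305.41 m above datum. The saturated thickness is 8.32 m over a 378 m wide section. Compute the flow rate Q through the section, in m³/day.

Convert K: 0.00188 cm/s × 864 = 1.624 m/day.
Cross-sectional area A = 378 × 8.32 = 3145 m².
Hydraulic gradient i = (309.40 − 305.41) / 1290 = 3.99 / 1290 = 0.003093.
Darcy's law: Q = K · A · i = 1.624 × 3145 × 0.003093 = 15.80 m³/day.

15.8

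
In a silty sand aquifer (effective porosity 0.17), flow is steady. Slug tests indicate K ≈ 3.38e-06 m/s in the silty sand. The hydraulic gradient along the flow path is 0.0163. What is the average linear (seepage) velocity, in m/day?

0.0280

Convert K: 3.38e-06 m/s × 86400 = 0.2920 m/day.
Hydraulic gradient i = 0.0163.
Darcy flux q = K · i = 0.2920 × 0.01630 = 0.004760 m/day.
Seepage velocity v = q / n_e = 0.004760 / 0.17 = 0.02800 m/day.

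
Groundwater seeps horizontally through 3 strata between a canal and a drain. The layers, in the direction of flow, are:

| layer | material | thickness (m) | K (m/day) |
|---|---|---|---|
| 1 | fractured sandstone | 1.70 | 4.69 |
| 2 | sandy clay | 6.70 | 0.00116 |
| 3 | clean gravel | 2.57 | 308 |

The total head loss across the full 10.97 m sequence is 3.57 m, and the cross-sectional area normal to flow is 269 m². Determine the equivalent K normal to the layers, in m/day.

0.00190

Flow is perpendicular to layering, so the layers act in series and the equivalent K is the thickness-weighted harmonic mean.
Total thickness L = 1.70 + 6.70 + 2.57 = 10.97 m.
Σ(b_i/K_i) = 1.70/4.69 + 6.70/0.00116 + 2.57/308 = 5776 d.
K_eq = L / Σ(b_i/K_i) = 10.97 / 5776 = 0.001899 m/day.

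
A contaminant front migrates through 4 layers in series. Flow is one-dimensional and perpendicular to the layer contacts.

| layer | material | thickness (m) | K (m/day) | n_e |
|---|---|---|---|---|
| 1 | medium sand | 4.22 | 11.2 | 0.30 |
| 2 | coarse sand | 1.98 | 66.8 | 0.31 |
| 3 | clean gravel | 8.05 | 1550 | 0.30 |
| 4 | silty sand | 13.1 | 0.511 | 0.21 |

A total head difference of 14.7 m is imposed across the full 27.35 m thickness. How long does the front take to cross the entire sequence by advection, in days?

With flow normal to the layers, continuity requires the same specific discharge q through every layer.
Σ(b_i/K_i) = 4.22/11.2 + 1.98/66.8 + 8.05/1550 + 13.1/0.511 = 26.05 d.
q = Δh / Σ(b_i/K_i) = 14.7 / 26.05 = 0.5644 m/day.
In each layer the seepage velocity is v_i = q/n_i, so the layer transit time is t_i = b_i·n_i / q:
  layer 1 (medium sand): t_1 = 4.22 × 0.30 / 0.5644 = 2.243 d
  layer 2 (coarse sand): t_2 = 1.98 × 0.31 / 0.5644 = 1.088 d
  layer 3 (clean gravel): t_3 = 8.05 × 0.30 / 0.5644 = 4.279 d
  layer 4 (silty sand): t_4 = 13.1 × 0.21 / 0.5644 = 4.875 d
Total t = Σ t_i = 12.48 days.

12.5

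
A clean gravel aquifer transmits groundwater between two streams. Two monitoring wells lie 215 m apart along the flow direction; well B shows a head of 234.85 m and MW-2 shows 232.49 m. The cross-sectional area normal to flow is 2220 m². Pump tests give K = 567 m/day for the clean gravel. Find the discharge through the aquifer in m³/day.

13800

Hydraulic gradient i = (234.85 − 232.49) / 215 = 2.36 / 215 = 0.01098.
Darcy's law: Q = K · A · i = 567.0 × 2220 × 0.01098 = 13817 m³/day.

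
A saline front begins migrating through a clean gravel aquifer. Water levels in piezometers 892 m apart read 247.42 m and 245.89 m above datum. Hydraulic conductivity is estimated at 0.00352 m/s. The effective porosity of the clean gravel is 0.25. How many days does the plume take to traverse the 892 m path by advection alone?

Convert K: 0.00352 m/s × 86400 = 304.1 m/day.
Hydraulic gradient i = (247.42 − 245.89) / 892 = 1.53 / 892 = 0.001715.
Darcy flux q = K · i = 304.1 × 0.001715 = 0.5217 m/day.
Seepage velocity v = q / n_e = 0.5217 / 0.25 = 2.087 m/day.
Travel time t = L / v = 892 / 2.087 = 427.5 days.

427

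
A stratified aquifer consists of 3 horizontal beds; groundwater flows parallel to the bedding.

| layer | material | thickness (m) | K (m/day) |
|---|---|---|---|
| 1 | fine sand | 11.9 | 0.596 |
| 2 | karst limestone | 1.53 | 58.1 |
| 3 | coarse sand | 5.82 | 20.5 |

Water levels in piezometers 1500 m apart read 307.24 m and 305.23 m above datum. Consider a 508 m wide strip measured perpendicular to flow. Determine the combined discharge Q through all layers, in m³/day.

147

Flow is parallel to layering, so each bed carries its own Darcy discharge and the transmissivities add.
Σ(K_i·b_i) = 0.596×11.9 + 58.1×1.53 + 20.5×5.82 = 215.3 m²/day.
Hydraulic gradient i = (307.24 − 305.23) / 1500 = 2.01 / 1500 = 0.001340.
Q = Σ(K_i·b_i) · W · i = 215.3 × 508 × 0.001340 = 146.6 m³/day.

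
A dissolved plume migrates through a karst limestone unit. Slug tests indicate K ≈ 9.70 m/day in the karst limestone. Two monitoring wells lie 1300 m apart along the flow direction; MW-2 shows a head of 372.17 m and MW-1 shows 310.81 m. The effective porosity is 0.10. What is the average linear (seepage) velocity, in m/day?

4.58

Hydraulic gradient i = (372.17 − 310.81) / 1300 = 61.36 / 1300 = 0.04720.
Darcy flux q = K · i = 9.700 × 0.04720 = 0.4578 m/day.
Seepage velocity v = q / n_e = 0.4578 / 0.10 = 4.578 m/day.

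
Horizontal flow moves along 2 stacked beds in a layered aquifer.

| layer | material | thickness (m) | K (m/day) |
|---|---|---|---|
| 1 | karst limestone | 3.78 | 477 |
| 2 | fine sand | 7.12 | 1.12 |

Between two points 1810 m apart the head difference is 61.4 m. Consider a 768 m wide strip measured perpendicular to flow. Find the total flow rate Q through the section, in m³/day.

Flow is parallel to layering, so each bed carries its own Darcy discharge and the transmissivities add.
Σ(K_i·b_i) = 477×3.78 + 1.12×7.12 = 1811 m²/day.
Hydraulic gradient i = Δh / L = 61.4 / 1810 = 0.03392.
Q = Σ(K_i·b_i) · W · i = 1811 × 768 × 0.03392 = 47182 m³/day.

47200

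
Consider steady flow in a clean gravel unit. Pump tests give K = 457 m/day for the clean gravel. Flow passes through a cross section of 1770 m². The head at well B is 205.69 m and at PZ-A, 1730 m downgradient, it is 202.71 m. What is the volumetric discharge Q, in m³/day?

1390

Hydraulic gradient i = (205.69 − 202.71) / 1730 = 2.98 / 1730 = 0.001723.
Darcy's law: Q = K · A · i = 457.0 × 1770 × 0.001723 = 1393 m³/day.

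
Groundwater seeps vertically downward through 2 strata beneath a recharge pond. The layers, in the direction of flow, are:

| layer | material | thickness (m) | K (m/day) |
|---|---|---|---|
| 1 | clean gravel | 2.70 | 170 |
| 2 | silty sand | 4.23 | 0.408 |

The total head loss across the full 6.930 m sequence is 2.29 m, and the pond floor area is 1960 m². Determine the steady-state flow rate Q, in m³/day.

432

Flow is perpendicular to layering, so the layers act in series and the equivalent K is the thickness-weighted harmonic mean.
Total thickness L = 2.70 + 4.23 = 6.930 m.
Σ(b_i/K_i) = 2.70/170 + 4.23/0.408 = 10.38 d.
K_eq = L / Σ(b_i/K_i) = 6.930 / 10.38 = 0.6674 m/day.
Q = K_eq · A · (Δh/L) = 0.6674 × 1960 × (2.29/6.930) = 432.3 m³/day.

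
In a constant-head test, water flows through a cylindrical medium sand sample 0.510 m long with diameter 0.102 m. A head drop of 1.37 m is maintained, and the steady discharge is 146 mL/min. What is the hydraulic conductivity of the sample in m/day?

9.58

Cross-sectional area A = π·(d/2)² = π × (0.102/2)² = 0.008171 m².
Convert discharge: 146 mL/min = 2.433e-06 m³/s.
Darcy's law rearranged: K = Q·L / (A·Δh) = 2.433e-06 × 0.510 / (0.008171 × 1.37) = 0.0001109 m/s = 9.578 m/day.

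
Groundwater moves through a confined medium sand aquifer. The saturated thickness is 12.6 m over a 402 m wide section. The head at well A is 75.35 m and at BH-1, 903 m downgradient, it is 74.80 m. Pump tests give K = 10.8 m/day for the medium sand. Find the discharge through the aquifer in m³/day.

Cross-sectional area A = 402 × 12.6 = 5065 m².
Hydraulic gradient i = (75.35 − 74.80) / 903 = 0.55 / 903 = 0.0006091.
Darcy's law: Q = K · A · i = 10.80 × 5065 × 0.0006091 = 33.32 m³/day.

33.3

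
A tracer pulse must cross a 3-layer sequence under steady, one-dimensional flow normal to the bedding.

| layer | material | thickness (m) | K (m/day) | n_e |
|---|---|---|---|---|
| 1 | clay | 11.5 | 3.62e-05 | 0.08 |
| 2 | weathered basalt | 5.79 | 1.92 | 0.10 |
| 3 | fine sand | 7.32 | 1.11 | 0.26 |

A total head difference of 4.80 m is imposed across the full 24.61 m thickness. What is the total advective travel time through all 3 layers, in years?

616

With flow normal to the layers, continuity requires the same specific discharge q through every layer.
Σ(b_i/K_i) = 11.5/3.62e-05 + 5.79/1.92 + 7.32/1.11 = 3.177e+05 d.
q = Δh / Σ(b_i/K_i) = 4.80 / 3.177e+05 = 1.511e-05 m/day.
In each layer the seepage velocity is v_i = q/n_i, so the layer transit time is t_i = b_i·n_i / q:
  layer 1 (clay): t_1 = 11.5 × 0.08 / 1.511e-05 = 60890 d
  layer 2 (weathered basalt): t_2 = 5.79 × 0.10 / 1.511e-05 = 38321 d
  layer 3 (fine sand): t_3 = 7.32 × 0.26 / 1.511e-05 = 1.260e+05 d
Total t = Σ t_i = 2.252e+05 days = 616.5 years.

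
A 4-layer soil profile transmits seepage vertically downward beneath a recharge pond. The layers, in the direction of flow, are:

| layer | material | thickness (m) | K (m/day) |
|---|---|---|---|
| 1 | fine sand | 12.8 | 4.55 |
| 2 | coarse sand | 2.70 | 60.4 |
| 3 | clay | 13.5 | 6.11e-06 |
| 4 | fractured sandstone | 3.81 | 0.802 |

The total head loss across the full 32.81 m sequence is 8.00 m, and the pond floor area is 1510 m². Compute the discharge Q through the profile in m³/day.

0.00547

Flow is perpendicular to layering, so the layers act in series and the equivalent K is the thickness-weighted harmonic mean.
Total thickness L = 12.8 + 2.70 + 13.5 + 3.81 = 32.81 m.
Σ(b_i/K_i) = 12.8/4.55 + 2.70/60.4 + 13.5/6.11e-06 + 3.81/0.802 = 2.210e+06 d.
K_eq = L / Σ(b_i/K_i) = 32.81 / 2.210e+06 = 1.485e-05 m/day.
Q = K_eq · A · (Δh/L) = 1.485e-05 × 1510 × (8.00/32.81) = 0.005467 m³/day.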